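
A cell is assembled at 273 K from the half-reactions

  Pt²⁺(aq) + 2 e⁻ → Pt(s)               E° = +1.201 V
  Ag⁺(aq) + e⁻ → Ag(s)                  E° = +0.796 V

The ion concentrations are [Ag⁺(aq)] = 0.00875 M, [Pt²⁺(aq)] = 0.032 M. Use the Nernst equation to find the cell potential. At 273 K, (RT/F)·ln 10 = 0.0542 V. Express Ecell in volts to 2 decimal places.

+0.48 V

Since E°(Pt²⁺/Pt) > E°(Ag⁺/Ag), Pt²⁺/Pt serves as the cathode.
E°cell = E°cat − E°an = +1.201 − (+0.796) = +0.405 V; n = 2.
Balancing gives Pt²⁺(aq) + 2 Ag(s) → Pt(s) + 2 Ag⁺(aq); hence Q = [Ag⁺(aq)]^2 / [Pt²⁺(aq)] = 0.00239 (log Q = −2.621).
E = E° − (0.0542/n)·log Q = +0.405 − (0.0542/2)(−2.621) = +0.48 V.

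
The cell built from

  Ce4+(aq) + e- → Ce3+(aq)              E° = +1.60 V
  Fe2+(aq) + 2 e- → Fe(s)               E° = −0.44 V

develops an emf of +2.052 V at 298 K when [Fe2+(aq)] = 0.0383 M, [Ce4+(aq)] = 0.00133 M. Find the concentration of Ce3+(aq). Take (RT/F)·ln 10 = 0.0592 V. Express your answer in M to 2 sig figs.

Ce⁴⁺/Ce³⁺ is the cathode (higher E°); E°cell = +1.60 − (−0.44) = +2.04 V with n = 2.
From the Nernst equation, log Q = n(E° − E)/0.0592 = 2·(+2.04 − (+2.052))/0.0592 = −0.405.
Balancing electrons gives 2 Ce4+(aq) + Fe(s) → 2 Ce3+(aq) + Fe2+(aq); thus Q = ([Ce3+(aq)]^2·[Fe2+(aq)]) / [Ce4+(aq)]^2.
Solving for the unknown gives log [Ce3+(aq)] = −2.370, so [Ce3+(aq)] ≈ 0.0043 M.

0.0043 M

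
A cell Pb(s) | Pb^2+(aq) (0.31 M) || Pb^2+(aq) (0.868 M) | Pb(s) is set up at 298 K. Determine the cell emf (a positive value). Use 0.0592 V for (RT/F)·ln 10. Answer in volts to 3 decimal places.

0.013 V

For a concentration cell E°cell = 0, since both electrodes use the same couple.
The compartment with the higher Pb^2+(aq) concentration (0.868 M) acts as the cathode; ions are reduced there and produced at the dilute (0.31 M) anode.
With n = 2, Ecell = −(0.0592/2)·log([dilute]/[conc]) = −(0.0592/2)·log(0.31/0.868) = +0.013 V.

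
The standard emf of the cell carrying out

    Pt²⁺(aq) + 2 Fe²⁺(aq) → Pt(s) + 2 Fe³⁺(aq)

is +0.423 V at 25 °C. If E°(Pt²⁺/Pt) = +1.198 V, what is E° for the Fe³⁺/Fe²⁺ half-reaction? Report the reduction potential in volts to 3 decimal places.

In the reaction as written the Pt²⁺/Pt couple is reduced (cathode) and Fe³⁺/Fe²⁺ is oxidized (anode), so E°cell = E°(Pt²⁺/Pt) − E°(Fe³⁺/Fe²⁺).
E°(Fe³⁺/Fe²⁺) = E°(cathode) − E°cell = +1.198 − (+0.423) = +0.775 V.

+0.775 V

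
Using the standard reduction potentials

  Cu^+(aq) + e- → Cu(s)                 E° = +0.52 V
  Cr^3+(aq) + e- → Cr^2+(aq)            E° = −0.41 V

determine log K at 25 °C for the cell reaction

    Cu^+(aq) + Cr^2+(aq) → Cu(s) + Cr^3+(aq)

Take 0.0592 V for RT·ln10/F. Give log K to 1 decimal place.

log K = 15.7

The Cu⁺/Cu couple is reduced (cathode); E°cell = +0.52 − (−0.41) = +0.93 V with n = 1.
At equilibrium E = 0, so log K = nE°cell / 0.0592 = (1)(+0.93) / 0.0592 = 15.7.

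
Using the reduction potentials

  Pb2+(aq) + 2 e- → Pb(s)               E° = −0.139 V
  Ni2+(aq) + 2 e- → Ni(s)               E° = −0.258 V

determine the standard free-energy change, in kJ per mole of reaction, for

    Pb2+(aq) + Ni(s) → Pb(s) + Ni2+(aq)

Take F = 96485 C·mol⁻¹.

In the reaction as written Pb2+(aq) is reduced, so the Pb²⁺/Pb couple is the cathode and Ni²⁺/Ni is the anode.
E°cell = −0.139 − (−0.258) = +0.119 V; balancing electrons gives n = 2.
ΔG° = −nFE°cell = −(2)(96485)(+0.119) J/mol = −23.0 kJ/mol.

−23.0 kJ/mol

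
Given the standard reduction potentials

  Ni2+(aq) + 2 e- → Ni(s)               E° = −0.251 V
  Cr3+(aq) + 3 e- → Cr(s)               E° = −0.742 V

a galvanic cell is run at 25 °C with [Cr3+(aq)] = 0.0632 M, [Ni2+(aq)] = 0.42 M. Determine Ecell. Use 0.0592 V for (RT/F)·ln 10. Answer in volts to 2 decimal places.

+0.50 V

Since E°(Ni²⁺/Ni) > E°(Cr³⁺/Cr), Ni²⁺/Ni serves as the cathode.
The standard potential is −0.251 − (−0.742) = +0.491 V and the balanced reaction transfers n = 6 electrons.
Balancing gives 3 Ni2+(aq) + 2 Cr(s) → 3 Ni(s) + 2 Cr3+(aq); hence Q = [Cr3+(aq)]^2 / [Ni2+(aq)]^3 = 0.0539 (log Q = −1.268).
E = E° − (0.0592/n)·log Q = +0.491 − (0.0592/6)(−1.268) = +0.50 V.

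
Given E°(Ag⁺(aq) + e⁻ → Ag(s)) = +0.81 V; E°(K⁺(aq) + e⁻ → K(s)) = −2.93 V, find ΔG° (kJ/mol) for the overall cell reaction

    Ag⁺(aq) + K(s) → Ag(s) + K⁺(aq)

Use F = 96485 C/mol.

−361 kJ/mol

In the reaction as written Ag⁺(aq) is reduced, so the Ag⁺/Ag couple is the cathode and K⁺/K is the anode.
E°cell = +0.81 − (−2.93) = +3.74 V; balancing electrons gives n = 1.
ΔG° = −nFE°cell = −(1)(96485)(+3.74) J/mol = −361 kJ/mol.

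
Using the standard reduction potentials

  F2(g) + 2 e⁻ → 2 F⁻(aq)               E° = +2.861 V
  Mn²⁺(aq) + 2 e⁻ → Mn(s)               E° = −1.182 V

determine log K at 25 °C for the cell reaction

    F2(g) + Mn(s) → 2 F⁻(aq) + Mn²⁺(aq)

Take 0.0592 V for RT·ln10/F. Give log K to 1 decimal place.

The F₂/F⁻ couple is reduced (cathode); E°cell = +2.861 − (−1.182) = +4.043 V with n = 2.
At equilibrium E = 0, so log K = nE°cell / 0.0592 = (2)(+4.043) / 0.0592 = 136.6.

log K = 136.6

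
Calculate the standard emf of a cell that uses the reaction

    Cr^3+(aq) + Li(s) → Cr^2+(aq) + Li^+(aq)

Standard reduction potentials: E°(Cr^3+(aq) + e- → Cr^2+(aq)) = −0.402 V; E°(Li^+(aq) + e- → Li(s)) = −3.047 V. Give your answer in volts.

Cr^3+(aq) gains electrons, so the Cr³⁺/Cr²⁺ couple is the cathode; the Li⁺/Li couple is the anode.
E°cell = E°(cathode) − E°(anode) = −0.402 − (−3.047) = +2.645 V.

+2.645 V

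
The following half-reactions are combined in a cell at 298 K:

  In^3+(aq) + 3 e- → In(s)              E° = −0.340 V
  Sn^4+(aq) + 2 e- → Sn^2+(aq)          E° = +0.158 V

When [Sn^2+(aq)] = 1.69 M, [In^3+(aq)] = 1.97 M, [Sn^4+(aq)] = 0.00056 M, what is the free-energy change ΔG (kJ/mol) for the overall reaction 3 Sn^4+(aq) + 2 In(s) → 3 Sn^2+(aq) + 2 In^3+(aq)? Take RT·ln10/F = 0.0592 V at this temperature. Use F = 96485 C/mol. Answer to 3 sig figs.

−225 kJ/mol

With Sn⁴⁺/Sn²⁺ reduced at the cathode, E°cell = +0.158 − (−0.340) = +0.498 V and n = 6.
Q = ([Sn^2+(aq)]^3·[In^3+(aq)]^2) / [Sn^4+(aq)]^3 = 1.07×10^11, so log Q = 11.028 and E = +0.498 − (0.0592/6)(11.028) = +0.3892 V.
ΔG = −nFE = −(6)(96485)(+0.3892) J/mol = −225 kJ/mol.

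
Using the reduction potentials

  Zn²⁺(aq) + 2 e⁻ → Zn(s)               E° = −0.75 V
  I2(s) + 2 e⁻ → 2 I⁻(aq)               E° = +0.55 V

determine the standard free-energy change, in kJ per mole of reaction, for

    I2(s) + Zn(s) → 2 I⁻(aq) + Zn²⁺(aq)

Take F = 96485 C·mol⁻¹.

−251 kJ/mol

In the reaction as written I2(s) is reduced, so the I₂/I⁻ couple is the cathode and Zn²⁺/Zn is the anode.
E°cell = +0.55 − (−0.75) = +1.30 V; balancing electrons gives n = 2.
ΔG° = −nFE°cell = −(2)(96485)(+1.30) J/mol = −251 kJ/mol.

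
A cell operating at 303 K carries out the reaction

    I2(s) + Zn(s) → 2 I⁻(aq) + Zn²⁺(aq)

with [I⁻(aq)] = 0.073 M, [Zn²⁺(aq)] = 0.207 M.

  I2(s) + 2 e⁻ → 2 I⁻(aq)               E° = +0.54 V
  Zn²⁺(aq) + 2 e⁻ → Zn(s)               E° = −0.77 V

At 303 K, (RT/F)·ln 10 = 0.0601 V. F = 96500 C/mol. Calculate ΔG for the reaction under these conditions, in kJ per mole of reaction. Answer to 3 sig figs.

−270 kJ/mol

With I₂/I⁻ reduced at the cathode, E°cell = +0.54 − (−0.77) = +1.31 V and n = 2.
Here Q = [I⁻(aq)]^2·[Zn²⁺(aq)] = 0.0011 (log Q = −2.957), giving E = +1.31 − (0.0601/2)·(−2.957) = +1.3989 V.
ΔG = −nFE = −(2)(96500)(+1.3989) J/mol = −270 kJ/mol.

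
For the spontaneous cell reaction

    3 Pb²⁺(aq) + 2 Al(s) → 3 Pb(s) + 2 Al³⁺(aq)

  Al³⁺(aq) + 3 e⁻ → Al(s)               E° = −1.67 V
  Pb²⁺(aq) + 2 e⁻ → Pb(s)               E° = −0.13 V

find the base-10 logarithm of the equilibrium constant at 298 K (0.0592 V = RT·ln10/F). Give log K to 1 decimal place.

log K = 156.1

The Pb²⁺/Pb couple is reduced (cathode); E°cell = −0.13 − (−1.67) = +1.54 V with n = 6.
At equilibrium E = 0, so log K = nE°cell / 0.0592 = (6)(+1.54) / 0.0592 = 156.1.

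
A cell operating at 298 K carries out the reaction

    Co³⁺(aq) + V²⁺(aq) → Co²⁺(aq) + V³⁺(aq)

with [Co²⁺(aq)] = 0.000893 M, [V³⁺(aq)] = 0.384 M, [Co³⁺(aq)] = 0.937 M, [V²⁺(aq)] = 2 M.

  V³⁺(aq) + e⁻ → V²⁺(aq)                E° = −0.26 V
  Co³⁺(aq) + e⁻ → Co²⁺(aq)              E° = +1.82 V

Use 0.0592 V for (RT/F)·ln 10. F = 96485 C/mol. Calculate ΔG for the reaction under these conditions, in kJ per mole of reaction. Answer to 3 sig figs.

−222 kJ/mol

With Co³⁺/Co²⁺ reduced at the cathode, E°cell = +1.82 − (−0.26) = +2.08 V and n = 1.
Q = ([Co²⁺(aq)]·[V³⁺(aq)]) / ([Co³⁺(aq)]·[V²⁺(aq)]) = 0.000183, so log Q = −3.738 and E = +2.08 − (0.0592/1)(−3.738) = +2.3013 V.
ΔG = −nFE = −(1)(96485)(+2.3013) J/mol = −222 kJ/mol.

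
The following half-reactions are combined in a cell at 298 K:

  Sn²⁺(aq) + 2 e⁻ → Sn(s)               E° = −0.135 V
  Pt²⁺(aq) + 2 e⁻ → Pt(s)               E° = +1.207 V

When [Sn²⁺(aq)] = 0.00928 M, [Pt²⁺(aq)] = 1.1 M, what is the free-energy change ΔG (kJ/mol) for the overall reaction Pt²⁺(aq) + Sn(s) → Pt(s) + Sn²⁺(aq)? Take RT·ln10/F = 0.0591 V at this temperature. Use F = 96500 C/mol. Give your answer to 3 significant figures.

−271 kJ/mol

E°cell = +1.207 − (−0.135) = +1.342 V; the balanced reaction transfers n = 2 electrons.
Here Q = [Sn²⁺(aq)] / [Pt²⁺(aq)] = 0.00844 (log Q = −2.074), giving E = +1.342 − (0.0591/2)·(−2.074) = +1.4033 V.
Then ΔG = −nFE = −2 × 96500 × +1.4033 J/mol = −271 kJ/mol.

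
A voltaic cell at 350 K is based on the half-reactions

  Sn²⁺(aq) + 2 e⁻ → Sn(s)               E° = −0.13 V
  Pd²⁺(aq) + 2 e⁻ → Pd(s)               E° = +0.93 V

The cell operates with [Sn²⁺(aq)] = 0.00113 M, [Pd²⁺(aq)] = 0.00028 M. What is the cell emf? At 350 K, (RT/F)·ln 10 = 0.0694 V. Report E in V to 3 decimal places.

+1.039 V

Pd²⁺/Pd is reduced (cathode, E° = +0.93 V) and Sn²⁺/Sn is oxidized (anode).
The standard potential is +0.93 − (−0.13) = +1.06 V and the balanced reaction transfers n = 2 electrons.
For the overall reaction Pd²⁺(aq) + Sn(s) → Pd(s) + Sn²⁺(aq), Q = [Sn²⁺(aq)] / [Pd²⁺(aq)] = 4.04, giving log Q = 0.606.
By the Nernst equation, E = +1.06 − (0.0694/2)·(0.606) = +1.039 V.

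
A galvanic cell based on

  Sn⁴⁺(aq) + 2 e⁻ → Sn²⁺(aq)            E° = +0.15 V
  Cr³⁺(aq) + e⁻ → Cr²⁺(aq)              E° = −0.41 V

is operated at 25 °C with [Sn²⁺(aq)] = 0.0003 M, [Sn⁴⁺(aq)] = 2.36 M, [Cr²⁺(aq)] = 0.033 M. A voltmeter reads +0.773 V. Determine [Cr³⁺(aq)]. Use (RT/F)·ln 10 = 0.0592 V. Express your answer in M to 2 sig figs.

With Sn⁴⁺/Sn²⁺ at the cathode and Cr³⁺/Cr²⁺ at the anode, E°cell = +0.15 − (−0.41) = +0.56 V (n = 2).
From the Nernst equation, log Q = n(E° − E)/0.0592 = 2·(+0.56 − (+0.773))/0.0592 = −7.196.
The balanced reaction is Sn⁴⁺(aq) + 2 Cr²⁺(aq) → Sn²⁺(aq) + 2 Cr³⁺(aq), so Q = ([Sn²⁺(aq)]·[Cr³⁺(aq)]^2) / ([Sn⁴⁺(aq)]·[Cr²⁺(aq)]^2).
Solving for the unknown gives log [Cr³⁺(aq)] = −3.132, so [Cr³⁺(aq)] ≈ 0.00074 M.

0.00074 M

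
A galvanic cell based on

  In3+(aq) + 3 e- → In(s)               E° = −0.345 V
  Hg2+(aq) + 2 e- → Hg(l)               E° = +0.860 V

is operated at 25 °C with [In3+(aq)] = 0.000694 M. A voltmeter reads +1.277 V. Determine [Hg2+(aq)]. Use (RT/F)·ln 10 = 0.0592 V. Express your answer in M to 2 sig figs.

2.1 M

Hg²⁺/Hg is the cathode (higher E°); E°cell = +0.860 − (−0.345) = +1.205 V with n = 6.
Since E = E° − (0.0592/n)·log Q, log Q = n(E° − E)/0.0592 = −7.297.
The balanced reaction is 3 Hg2+(aq) + 2 In(s) → 3 Hg(l) + 2 In3+(aq), so Q = [In3+(aq)]^2 / [Hg2+(aq)]^3.
Substituting the known concentrations and solving, log [Hg2+(aq)] = 0.327 and [Hg2+(aq)] = 2.1 M.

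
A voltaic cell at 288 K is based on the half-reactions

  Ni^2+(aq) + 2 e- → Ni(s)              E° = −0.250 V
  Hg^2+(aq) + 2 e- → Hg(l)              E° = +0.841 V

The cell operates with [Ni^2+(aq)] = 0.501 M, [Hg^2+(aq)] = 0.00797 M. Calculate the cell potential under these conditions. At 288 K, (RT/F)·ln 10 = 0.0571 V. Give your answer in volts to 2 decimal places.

+1.04 V

Since E°(Hg²⁺/Hg) > E°(Ni²⁺/Ni), Hg²⁺/Hg serves as the cathode.
The standard potential is +0.841 − (−0.250) = +1.091 V and the balanced reaction transfers n = 2 electrons.
Balancing gives Hg^2+(aq) + Ni(s) → Hg(l) + Ni^2+(aq); hence Q = [Ni^2+(aq)] / [Hg^2+(aq)] = 62.9 (log Q = 1.798).
By the Nernst equation, E = +1.091 − (0.0571/2)·(1.798) = +1.04 V.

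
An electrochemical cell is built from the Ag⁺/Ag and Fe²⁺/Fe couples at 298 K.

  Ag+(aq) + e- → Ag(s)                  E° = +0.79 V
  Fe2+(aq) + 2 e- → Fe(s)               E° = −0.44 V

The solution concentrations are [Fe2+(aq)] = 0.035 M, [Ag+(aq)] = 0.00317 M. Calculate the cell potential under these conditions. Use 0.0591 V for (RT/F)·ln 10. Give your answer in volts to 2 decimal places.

Ag⁺/Ag is reduced (cathode, E° = +0.79 V) and Fe²⁺/Fe is oxidized (anode).
E°cell = E°cat − E°an = +0.79 − (−0.44) = +1.23 V; n = 2.
For the overall reaction 2 Ag+(aq) + Fe(s) → 2 Ag(s) + Fe2+(aq), Q = [Fe2+(aq)] / [Ag+(aq)]^2 = 3.48×10^3, giving log Q = 3.542.
By the Nernst equation, E = +1.23 − (0.0591/2)·(3.542) = +1.13 V.

+1.13 V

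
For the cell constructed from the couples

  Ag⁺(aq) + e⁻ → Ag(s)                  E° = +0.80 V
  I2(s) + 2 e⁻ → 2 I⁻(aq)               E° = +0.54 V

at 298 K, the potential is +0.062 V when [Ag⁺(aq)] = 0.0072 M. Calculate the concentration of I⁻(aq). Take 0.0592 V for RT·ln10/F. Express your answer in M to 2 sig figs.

Ag⁺/Ag is the cathode (higher E°); E°cell = +0.80 − (+0.54) = +0.26 V with n = 2.
Since E = E° − (0.0592/n)·log Q, log Q = n(E° − E)/0.0592 = 6.689.
For 2 Ag⁺(aq) + 2 I⁻(aq) → 2 Ag(s) + I2(s), the reaction quotient is Q = 1 / ([Ag⁺(aq)]^2·[I⁻(aq)]^2).
Solving for the unknown gives log [I⁻(aq)] = −1.202, so [I⁻(aq)] ≈ 0.063 M.

0.063 M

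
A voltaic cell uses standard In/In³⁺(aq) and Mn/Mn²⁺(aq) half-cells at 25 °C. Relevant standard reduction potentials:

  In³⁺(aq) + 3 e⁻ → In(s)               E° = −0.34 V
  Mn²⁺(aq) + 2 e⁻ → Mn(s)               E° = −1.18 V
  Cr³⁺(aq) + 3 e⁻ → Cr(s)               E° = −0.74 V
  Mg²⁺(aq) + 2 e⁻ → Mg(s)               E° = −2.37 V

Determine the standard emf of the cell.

Of the two couples in this cell, the one with the more positive reduction potential is reduced at the cathode: here that is In³⁺/In (−0.34 V); Mn²⁺/Mn (−1.18 V) is the anode.
E°cell = E°(cathode) − E°(anode) = −0.34 − (−1.18) = +0.84 V.

+0.84 V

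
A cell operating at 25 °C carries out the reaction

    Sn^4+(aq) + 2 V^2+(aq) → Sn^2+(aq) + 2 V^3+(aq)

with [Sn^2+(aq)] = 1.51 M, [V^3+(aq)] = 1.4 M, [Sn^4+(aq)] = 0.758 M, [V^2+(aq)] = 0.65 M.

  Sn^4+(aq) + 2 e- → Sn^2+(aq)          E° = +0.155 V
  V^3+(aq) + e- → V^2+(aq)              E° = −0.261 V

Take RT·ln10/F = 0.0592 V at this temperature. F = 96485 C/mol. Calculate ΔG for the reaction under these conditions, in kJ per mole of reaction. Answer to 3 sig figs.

−74.8 kJ/mol

The standard cell potential is +0.155 − (−0.261) = +0.416 V, with n = 2 electrons in the balanced equation.
Q = ([Sn^2+(aq)]·[V^3+(aq)]^2) / ([Sn^4+(aq)]·[V^2+(aq)]^2) = 9.24, so log Q = 0.966 and E = +0.416 − (0.0592/2)(0.966) = +0.3874 V.
ΔG = −nFE = −(2)(96485)(+0.3874) J/mol = −74.8 kJ/mol.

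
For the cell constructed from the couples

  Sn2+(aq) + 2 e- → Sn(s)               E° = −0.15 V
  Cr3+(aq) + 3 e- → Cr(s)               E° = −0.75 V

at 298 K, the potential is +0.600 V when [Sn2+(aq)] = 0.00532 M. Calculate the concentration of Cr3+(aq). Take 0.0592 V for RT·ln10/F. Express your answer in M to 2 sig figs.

0.00039 M

The Sn²⁺/Sn couple has the larger reduction potential, so it is the cathode: E°cell = −0.15 − (−0.75) = +0.60 V and n = 6.
Rearranging E = E° − (0.0592/n)·log Q gives log Q = 6(+0.60 − (+0.600))/0.0592 = 0.000.
Balancing electrons gives 3 Sn2+(aq) + 2 Cr(s) → 3 Sn(s) + 2 Cr3+(aq); thus Q = [Cr3+(aq)]^2 / [Sn2+(aq)]^3.
Isolating [Cr3+(aq)] in Q = 10^{0.000} yields log [Cr3+(aq)] = −3.411, i.e. 0.00039 M.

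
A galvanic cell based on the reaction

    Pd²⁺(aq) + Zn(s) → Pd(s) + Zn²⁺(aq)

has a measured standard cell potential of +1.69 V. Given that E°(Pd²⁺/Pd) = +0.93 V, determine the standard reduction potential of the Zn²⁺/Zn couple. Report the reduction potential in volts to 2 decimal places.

In the reaction as written the Pd²⁺/Pd couple is reduced (cathode) and Zn²⁺/Zn is oxidized (anode), so E°cell = E°(Pd²⁺/Pd) − E°(Zn²⁺/Zn).
E°(Zn²⁺/Zn) = E°(cathode) − E°cell = +0.93 − (+1.69) = −0.76 V.

−0.76 V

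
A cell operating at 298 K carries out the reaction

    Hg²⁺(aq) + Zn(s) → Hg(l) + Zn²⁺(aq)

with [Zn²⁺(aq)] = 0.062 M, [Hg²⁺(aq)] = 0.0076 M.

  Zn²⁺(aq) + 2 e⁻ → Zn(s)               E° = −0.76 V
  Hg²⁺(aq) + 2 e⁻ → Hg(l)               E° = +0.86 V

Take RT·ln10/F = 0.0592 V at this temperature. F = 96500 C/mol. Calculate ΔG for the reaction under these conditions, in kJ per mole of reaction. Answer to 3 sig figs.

−307 kJ/mol

With Hg²⁺/Hg reduced at the cathode, E°cell = +0.86 − (−0.76) = +1.62 V and n = 2.
Q = [Zn²⁺(aq)] / [Hg²⁺(aq)] = 8.16, so log Q = 0.912 and E = +1.62 − (0.0592/2)(0.912) = +1.5930 V.
Then ΔG = −nFE = −2 × 96500 × +1.5930 J/mol = −307 kJ/mol.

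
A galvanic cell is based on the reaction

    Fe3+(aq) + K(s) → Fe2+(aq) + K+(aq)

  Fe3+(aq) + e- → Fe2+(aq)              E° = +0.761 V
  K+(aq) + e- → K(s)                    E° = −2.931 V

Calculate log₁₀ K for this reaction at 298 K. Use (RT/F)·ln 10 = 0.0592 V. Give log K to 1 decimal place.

log K = 62.4

The Fe³⁺/Fe²⁺ couple is reduced (cathode); E°cell = +0.761 − (−2.931) = +3.692 V with n = 1.
At equilibrium E = 0, so log K = nE°cell / 0.0592 = (1)(+3.692) / 0.0592 = 62.4.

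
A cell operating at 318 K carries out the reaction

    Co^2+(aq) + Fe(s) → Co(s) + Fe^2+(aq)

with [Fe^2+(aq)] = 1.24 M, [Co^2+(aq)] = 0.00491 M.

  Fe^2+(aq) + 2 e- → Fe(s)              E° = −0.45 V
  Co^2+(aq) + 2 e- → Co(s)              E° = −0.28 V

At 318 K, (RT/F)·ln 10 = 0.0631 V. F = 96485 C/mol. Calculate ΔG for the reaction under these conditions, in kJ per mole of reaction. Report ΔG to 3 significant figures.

−18.2 kJ/mol

With Co²⁺/Co reduced at the cathode, E°cell = −0.28 − (−0.45) = +0.17 V and n = 2.
Q = [Fe^2+(aq)] / [Co^2+(aq)] = 253, so log Q = 2.402 and E = +0.17 − (0.0631/2)(2.402) = +0.0942 V.
Finally ΔG = −nFE = −(2)(96485 C/mol)(+0.0942 V) = −18.2 kJ/mol.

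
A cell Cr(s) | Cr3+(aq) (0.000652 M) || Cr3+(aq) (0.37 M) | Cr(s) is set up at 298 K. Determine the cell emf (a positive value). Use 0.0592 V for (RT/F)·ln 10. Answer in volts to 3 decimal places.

For a concentration cell E°cell = 0, since both electrodes use the same couple.
The compartment with the higher Cr3+(aq) concentration (0.37 M) acts as the cathode; ions are reduced there and produced at the dilute (0.000652 M) anode.
With n = 3, Ecell = −(0.0592/3)·log([dilute]/[conc]) = −(0.0592/3)·log(0.000652/0.37) = +0.054 V.

0.054 V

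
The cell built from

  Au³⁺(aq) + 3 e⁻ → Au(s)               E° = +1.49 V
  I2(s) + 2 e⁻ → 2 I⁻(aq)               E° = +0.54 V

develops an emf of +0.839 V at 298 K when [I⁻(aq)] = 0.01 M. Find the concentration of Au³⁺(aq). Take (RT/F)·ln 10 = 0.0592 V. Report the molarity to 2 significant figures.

2.4 M

Au³⁺/Au is the cathode (higher E°); E°cell = +1.49 − (+0.54) = +0.95 V with n = 6.
From the Nernst equation, log Q = n(E° − E)/0.0592 = 6·(+0.95 − (+0.839))/0.0592 = 11.250.
For 2 Au³⁺(aq) + 6 I⁻(aq) → 2 Au(s) + 3 I2(s), the reaction quotient is Q = 1 / ([Au³⁺(aq)]^2·[I⁻(aq)]^6).
Substituting the known concentrations and solving, log [Au³⁺(aq)] = 0.375 and [Au³⁺(aq)] = 2.4 M.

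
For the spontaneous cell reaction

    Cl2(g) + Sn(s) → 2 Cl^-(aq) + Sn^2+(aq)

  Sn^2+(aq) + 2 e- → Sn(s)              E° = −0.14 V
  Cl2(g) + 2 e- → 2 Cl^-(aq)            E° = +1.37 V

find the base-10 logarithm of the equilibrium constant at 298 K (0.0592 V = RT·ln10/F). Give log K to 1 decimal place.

log K = 51.0

The Cl₂/Cl⁻ couple is reduced (cathode); E°cell = +1.37 − (−0.14) = +1.51 V with n = 2.
At equilibrium E = 0, so log K = nE°cell / 0.0592 = (2)(+1.51) / 0.0592 = 51.0.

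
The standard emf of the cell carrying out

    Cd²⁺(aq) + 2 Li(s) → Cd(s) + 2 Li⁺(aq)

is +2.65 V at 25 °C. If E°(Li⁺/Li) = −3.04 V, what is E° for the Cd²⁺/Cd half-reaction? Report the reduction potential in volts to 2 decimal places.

In the reaction as written the Cd²⁺/Cd couple is reduced (cathode) and Li⁺/Li is oxidized (anode), so E°cell = E°(Cd²⁺/Cd) − E°(Li⁺/Li).
E°(Cd²⁺/Cd) = E°cell + E°(anode) = +2.65 + (−3.04) = −0.39 V.

−0.39 V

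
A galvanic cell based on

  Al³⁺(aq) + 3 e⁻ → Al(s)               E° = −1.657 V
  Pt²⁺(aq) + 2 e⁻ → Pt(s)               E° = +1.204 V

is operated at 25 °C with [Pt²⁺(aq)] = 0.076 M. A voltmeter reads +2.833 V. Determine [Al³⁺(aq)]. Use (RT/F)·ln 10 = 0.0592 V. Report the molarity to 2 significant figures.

With Pt²⁺/Pt at the cathode and Al³⁺/Al at the anode, E°cell = +1.204 − (−1.657) = +2.861 V (n = 6).
Rearranging E = E° − (0.0592/n)·log Q gives log Q = 6(+2.861 − (+2.833))/0.0592 = 2.838.
Balancing electrons gives 3 Pt²⁺(aq) + 2 Al(s) → 3 Pt(s) + 2 Al³⁺(aq); thus Q = [Al³⁺(aq)]^2 / [Pt²⁺(aq)]^3.
Isolating [Al³⁺(aq)] in Q = 10^{2.838} yields log [Al³⁺(aq)] = −0.260, i.e. 0.55 M.

0.55 M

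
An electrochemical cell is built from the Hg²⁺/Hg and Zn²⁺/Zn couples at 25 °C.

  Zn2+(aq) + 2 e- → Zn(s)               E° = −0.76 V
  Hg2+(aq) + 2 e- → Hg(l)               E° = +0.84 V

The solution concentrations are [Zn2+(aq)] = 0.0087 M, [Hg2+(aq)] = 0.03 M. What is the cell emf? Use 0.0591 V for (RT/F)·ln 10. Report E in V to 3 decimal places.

+1.616 V

The Hg²⁺/Hg couple has the more positive E°, so it is the cathode; Zn²⁺/Zn is the anode.
The standard potential is +0.84 − (−0.76) = +1.60 V and the balanced reaction transfers n = 2 electrons.
For the overall reaction Hg2+(aq) + Zn(s) → Hg(l) + Zn2+(aq), Q = [Zn2+(aq)] / [Hg2+(aq)] = 0.29, giving log Q = −0.538.
Applying E = E° − (RT ln10/nF)·log Q gives +1.60 − (0.0591/2)(−0.538) = +1.616 V.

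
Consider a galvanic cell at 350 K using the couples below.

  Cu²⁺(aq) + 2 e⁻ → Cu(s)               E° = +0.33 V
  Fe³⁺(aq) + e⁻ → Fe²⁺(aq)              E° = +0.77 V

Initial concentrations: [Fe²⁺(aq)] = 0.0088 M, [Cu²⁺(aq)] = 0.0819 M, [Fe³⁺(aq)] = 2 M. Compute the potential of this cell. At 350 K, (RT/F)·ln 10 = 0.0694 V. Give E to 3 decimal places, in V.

+0.641 V

Since E°(Fe³⁺/Fe²⁺) > E°(Cu²⁺/Cu), Fe³⁺/Fe²⁺ serves as the cathode.
E°cell = +0.77 − (+0.33) = +0.44 V, with n = 2 electrons transferred.
Balancing gives 2 Fe³⁺(aq) + Cu(s) → 2 Fe²⁺(aq) + Cu²⁺(aq); hence Q = ([Fe²⁺(aq)]^2·[Cu²⁺(aq)]) / [Fe³⁺(aq)]^2 = 1.59×10^−6 (log Q = −5.800).
E = E° − (0.0694/n)·log Q = +0.44 − (0.0694/2)(−5.800) = +0.641 V.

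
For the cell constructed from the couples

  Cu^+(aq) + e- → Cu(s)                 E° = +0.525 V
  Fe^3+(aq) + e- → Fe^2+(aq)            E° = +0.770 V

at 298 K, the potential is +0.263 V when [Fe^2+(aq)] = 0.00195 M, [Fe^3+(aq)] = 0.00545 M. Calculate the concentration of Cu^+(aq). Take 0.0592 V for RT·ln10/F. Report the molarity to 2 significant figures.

With Fe³⁺/Fe²⁺ at the cathode and Cu⁺/Cu at the anode, E°cell = +0.770 − (+0.525) = +0.245 V (n = 1).
Rearranging E = E° − (0.0592/n)·log Q gives log Q = 1(+0.245 − (+0.263))/0.0592 = −0.304.
The balanced reaction is Fe^3+(aq) + Cu(s) → Fe^2+(aq) + Cu^+(aq), so Q = ([Fe^2+(aq)]·[Cu^+(aq)]) / [Fe^3+(aq)].
Isolating [Cu^+(aq)] in Q = 10^{−0.304} yields log [Cu^+(aq)] = 0.142, i.e. 1.4 M.

1.4 M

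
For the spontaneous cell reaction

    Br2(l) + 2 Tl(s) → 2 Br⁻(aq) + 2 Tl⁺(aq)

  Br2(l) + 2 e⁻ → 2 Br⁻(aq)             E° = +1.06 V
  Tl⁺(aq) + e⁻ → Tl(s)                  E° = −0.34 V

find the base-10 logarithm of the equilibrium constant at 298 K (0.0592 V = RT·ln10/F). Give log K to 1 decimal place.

The Br₂/Br⁻ couple is reduced (cathode); E°cell = +1.06 − (−0.34) = +1.40 V with n = 2.
At equilibrium E = 0, so log K = nE°cell / 0.0592 = (2)(+1.40) / 0.0592 = 47.3.

log K = 47.3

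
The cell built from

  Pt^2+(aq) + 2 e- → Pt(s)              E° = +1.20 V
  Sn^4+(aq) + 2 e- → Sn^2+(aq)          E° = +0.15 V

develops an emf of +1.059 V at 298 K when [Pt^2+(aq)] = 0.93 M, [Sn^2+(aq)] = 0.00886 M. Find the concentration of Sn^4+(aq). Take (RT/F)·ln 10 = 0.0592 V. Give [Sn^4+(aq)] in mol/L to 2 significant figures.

The Pt²⁺/Pt couple has the larger reduction potential, so it is the cathode: E°cell = +1.20 − (+0.15) = +1.05 V and n = 2.
From the Nernst equation, log Q = n(E° − E)/0.0592 = 2·(+1.05 − (+1.059))/0.0592 = −0.304.
For Pt^2+(aq) + Sn^2+(aq) → Pt(s) + Sn^4+(aq), the reaction quotient is Q = [Sn^4+(aq)] / ([Pt^2+(aq)]·[Sn^2+(aq)]).
Isolating [Sn^4+(aq)] in Q = 10^{−0.304} yields log [Sn^4+(aq)] = −2.388, i.e. 0.0041 M.

0.0041 M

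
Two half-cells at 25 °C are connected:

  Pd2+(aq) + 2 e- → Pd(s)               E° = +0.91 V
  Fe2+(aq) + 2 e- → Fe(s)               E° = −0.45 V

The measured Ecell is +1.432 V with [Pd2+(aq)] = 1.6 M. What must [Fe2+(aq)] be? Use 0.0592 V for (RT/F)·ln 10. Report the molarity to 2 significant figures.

With Pd²⁺/Pd at the cathode and Fe²⁺/Fe at the anode, E°cell = +0.91 − (−0.45) = +1.36 V (n = 2).
Rearranging E = E° − (0.0592/n)·log Q gives log Q = 2(+1.36 − (+1.432))/0.0592 = −2.432.
The balanced reaction is Pd2+(aq) + Fe(s) → Pd(s) + Fe2+(aq), so Q = [Fe2+(aq)] / [Pd2+(aq)].
Solving for the unknown gives log [Fe2+(aq)] = −2.228, so [Fe2+(aq)] ≈ 0.0059 M.

0.0059 M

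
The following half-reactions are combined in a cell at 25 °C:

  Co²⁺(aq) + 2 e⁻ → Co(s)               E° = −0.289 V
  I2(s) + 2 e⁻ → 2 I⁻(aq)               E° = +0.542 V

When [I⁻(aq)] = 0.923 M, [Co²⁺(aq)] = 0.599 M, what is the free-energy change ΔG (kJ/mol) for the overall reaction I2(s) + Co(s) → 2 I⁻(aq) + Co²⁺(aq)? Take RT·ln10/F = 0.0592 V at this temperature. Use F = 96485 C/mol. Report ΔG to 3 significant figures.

−162 kJ/mol

The standard cell potential is +0.542 − (−0.289) = +0.831 V, with n = 2 electrons in the balanced equation.
Q = [I⁻(aq)]^2·[Co²⁺(aq)] = 0.51, so log Q = −0.292 and E = +0.831 − (0.0592/2)(−0.292) = +0.8396 V.
Then ΔG = −nFE = −2 × 96485 × +0.8396 J/mol = −162 kJ/mol.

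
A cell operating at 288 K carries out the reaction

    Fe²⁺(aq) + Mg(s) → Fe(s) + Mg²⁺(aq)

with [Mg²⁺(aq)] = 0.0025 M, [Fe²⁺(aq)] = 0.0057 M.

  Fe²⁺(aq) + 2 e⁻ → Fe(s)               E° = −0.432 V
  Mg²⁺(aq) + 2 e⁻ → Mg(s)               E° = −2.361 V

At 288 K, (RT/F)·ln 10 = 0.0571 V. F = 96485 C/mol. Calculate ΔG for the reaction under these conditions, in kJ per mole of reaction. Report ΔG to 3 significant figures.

−374 kJ/mol

E°cell = −0.432 − (−2.361) = +1.929 V; the balanced reaction transfers n = 2 electrons.
Here Q = [Mg²⁺(aq)] / [Fe²⁺(aq)] = 0.439 (log Q = −0.358), giving E = +1.929 − (0.0571/2)·(−0.358) = +1.9392 V.
ΔG = −nFE = −(2)(96485)(+1.9392) J/mol = −374 kJ/mol.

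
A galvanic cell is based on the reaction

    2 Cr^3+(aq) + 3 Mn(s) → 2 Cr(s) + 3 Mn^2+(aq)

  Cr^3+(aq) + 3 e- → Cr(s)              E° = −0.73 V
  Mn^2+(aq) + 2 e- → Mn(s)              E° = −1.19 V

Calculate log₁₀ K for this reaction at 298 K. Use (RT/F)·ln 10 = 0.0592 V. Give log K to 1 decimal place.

The Cr³⁺/Cr couple is reduced (cathode); E°cell = −0.73 − (−1.19) = +0.46 V with n = 6.
At equilibrium E = 0, so log K = nE°cell / 0.0592 = (6)(+0.46) / 0.0592 = 46.6.

log K = 46.6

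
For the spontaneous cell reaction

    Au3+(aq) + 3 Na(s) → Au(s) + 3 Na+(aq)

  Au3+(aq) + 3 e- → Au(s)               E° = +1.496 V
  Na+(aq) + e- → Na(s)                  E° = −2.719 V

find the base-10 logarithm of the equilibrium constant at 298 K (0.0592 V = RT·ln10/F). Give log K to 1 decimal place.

The Au³⁺/Au couple is reduced (cathode); E°cell = +1.496 − (−2.719) = +4.215 V with n = 3.
At equilibrium E = 0, so log K = nE°cell / 0.0592 = (3)(+4.215) / 0.0592 = 213.6.

log K = 213.6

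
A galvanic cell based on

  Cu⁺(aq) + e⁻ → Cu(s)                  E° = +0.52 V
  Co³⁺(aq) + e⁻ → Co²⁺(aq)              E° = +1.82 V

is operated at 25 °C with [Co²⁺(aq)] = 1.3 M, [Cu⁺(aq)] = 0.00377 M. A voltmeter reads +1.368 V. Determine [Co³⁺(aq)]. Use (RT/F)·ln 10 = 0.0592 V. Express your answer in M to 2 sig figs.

0.069 M

The Co³⁺/Co²⁺ couple has the larger reduction potential, so it is the cathode: E°cell = +1.82 − (+0.52) = +1.30 V and n = 1.
Since E = E° − (0.0592/n)·log Q, log Q = n(E° − E)/0.0592 = −1.149.
Balancing electrons gives Co³⁺(aq) + Cu(s) → Co²⁺(aq) + Cu⁺(aq); thus Q = ([Co²⁺(aq)]·[Cu⁺(aq)]) / [Co³⁺(aq)].
Solving for the unknown gives log [Co³⁺(aq)] = −1.161, so [Co³⁺(aq)] ≈ 0.069 M.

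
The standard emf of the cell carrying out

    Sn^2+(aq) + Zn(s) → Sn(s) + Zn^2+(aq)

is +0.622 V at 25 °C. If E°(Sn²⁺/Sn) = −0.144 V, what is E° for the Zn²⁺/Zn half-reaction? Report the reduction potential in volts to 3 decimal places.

In the reaction as written the Sn²⁺/Sn couple is reduced (cathode) and Zn²⁺/Zn is oxidized (anode), so E°cell = E°(Sn²⁺/Sn) − E°(Zn²⁺/Zn).
E°(Zn²⁺/Zn) = E°(cathode) − E°cell = −0.144 − (+0.622) = −0.766 V.

−0.766 V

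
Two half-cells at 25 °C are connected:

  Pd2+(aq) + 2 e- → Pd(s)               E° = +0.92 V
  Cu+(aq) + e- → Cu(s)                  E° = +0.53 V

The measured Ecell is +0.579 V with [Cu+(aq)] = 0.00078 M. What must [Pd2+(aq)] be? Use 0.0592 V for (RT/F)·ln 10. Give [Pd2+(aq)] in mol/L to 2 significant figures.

1.5 M

With Pd²⁺/Pd at the cathode and Cu⁺/Cu at the anode, E°cell = +0.92 − (+0.53) = +0.39 V (n = 2).
From the Nernst equation, log Q = n(E° − E)/0.0592 = 2·(+0.39 − (+0.579))/0.0592 = −6.385.
For Pd2+(aq) + 2 Cu(s) → Pd(s) + 2 Cu+(aq), the reaction quotient is Q = [Cu+(aq)]^2 / [Pd2+(aq)].
Isolating [Pd2+(aq)] in Q = 10^{−6.385} yields log [Pd2+(aq)] = 0.169, i.e. 1.5 M.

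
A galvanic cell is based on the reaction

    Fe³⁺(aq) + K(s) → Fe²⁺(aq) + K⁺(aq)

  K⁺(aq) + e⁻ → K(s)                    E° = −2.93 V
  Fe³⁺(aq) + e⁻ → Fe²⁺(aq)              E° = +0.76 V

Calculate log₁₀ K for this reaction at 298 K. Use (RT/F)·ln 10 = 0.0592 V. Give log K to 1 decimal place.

log K = 62.3

The Fe³⁺/Fe²⁺ couple is reduced (cathode); E°cell = +0.76 − (−2.93) = +3.69 V with n = 1.
At equilibrium E = 0, so log K = nE°cell / 0.0592 = (1)(+3.69) / 0.0592 = 62.3.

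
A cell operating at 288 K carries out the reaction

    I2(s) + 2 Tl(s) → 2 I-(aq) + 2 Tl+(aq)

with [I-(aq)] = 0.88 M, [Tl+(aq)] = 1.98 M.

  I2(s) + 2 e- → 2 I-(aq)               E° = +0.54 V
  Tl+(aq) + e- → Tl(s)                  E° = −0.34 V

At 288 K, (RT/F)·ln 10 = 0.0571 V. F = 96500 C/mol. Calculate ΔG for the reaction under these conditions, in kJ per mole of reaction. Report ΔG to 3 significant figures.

E°cell = +0.54 − (−0.34) = +0.88 V; the balanced reaction transfers n = 2 electrons.
Here Q = [I-(aq)]^2·[Tl+(aq)]^2 = 3.04 (log Q = 0.482), giving E = +0.88 − (0.0571/2)·(0.482) = +0.8662 V.
Finally ΔG = −nFE = −(2)(96500 C/mol)(+0.8662 V) = −167 kJ/mol.

−167 kJ/mol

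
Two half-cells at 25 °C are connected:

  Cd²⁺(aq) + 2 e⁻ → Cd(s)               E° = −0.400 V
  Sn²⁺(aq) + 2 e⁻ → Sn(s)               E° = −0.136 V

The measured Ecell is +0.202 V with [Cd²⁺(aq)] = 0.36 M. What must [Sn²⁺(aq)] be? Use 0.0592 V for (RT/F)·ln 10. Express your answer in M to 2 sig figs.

0.0029 M

With Sn²⁺/Sn at the cathode and Cd²⁺/Cd at the anode, E°cell = −0.136 − (−0.400) = +0.264 V (n = 2).
Rearranging E = E° − (0.0592/n)·log Q gives log Q = 2(+0.264 − (+0.202))/0.0592 = 2.095.
For Sn²⁺(aq) + Cd(s) → Sn(s) + Cd²⁺(aq), the reaction quotient is Q = [Cd²⁺(aq)] / [Sn²⁺(aq)].
Solving for the unknown gives log [Sn²⁺(aq)] = −2.539, so [Sn²⁺(aq)] ≈ 0.0029 M.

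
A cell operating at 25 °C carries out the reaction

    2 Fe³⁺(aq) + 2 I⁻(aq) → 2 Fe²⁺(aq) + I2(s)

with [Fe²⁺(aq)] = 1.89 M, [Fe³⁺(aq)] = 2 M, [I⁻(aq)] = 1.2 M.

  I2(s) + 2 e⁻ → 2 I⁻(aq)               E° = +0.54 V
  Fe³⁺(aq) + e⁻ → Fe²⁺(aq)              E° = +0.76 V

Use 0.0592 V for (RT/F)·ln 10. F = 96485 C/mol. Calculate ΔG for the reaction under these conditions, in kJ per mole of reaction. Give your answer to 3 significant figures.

−43.6 kJ/mol

The standard cell potential is +0.76 − (+0.54) = +0.22 V, with n = 2 electrons in the balanced equation.
Here Q = [Fe²⁺(aq)]^2 / ([Fe³⁺(aq)]^2·[I⁻(aq)]^2) = 0.62 (log Q = −0.207), giving E = +0.22 − (0.0592/2)·(−0.207) = +0.2261 V.
Then ΔG = −nFE = −2 × 96485 × +0.2261 J/mol = −43.6 kJ/mol.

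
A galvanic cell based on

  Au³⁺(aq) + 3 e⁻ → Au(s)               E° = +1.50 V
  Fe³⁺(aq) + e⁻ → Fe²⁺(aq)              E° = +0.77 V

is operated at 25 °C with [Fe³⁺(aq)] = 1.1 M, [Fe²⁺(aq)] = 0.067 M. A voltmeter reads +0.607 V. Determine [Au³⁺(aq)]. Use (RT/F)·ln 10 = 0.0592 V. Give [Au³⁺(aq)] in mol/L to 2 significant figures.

0.0026 M

The Au³⁺/Au couple has the larger reduction potential, so it is the cathode: E°cell = +1.50 − (+0.77) = +0.73 V and n = 3.
Rearranging E = E° − (0.0592/n)·log Q gives log Q = 3(+0.73 − (+0.607))/0.0592 = 6.233.
The balanced reaction is Au³⁺(aq) + 3 Fe²⁺(aq) → Au(s) + 3 Fe³⁺(aq), so Q = [Fe³⁺(aq)]^3 / ([Au³⁺(aq)]·[Fe²⁺(aq)]^3).
Substituting the known concentrations and solving, log [Au³⁺(aq)] = −2.587 and [Au³⁺(aq)] = 0.0026 M.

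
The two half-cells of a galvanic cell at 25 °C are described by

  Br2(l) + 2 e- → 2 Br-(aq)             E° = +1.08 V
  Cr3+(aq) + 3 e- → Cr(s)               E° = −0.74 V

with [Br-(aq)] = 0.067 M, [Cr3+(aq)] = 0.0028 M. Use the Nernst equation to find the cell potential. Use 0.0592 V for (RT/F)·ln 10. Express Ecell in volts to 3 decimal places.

+1.940 V

The Br₂/Br⁻ couple has the more positive E°, so it is the cathode; Cr³⁺/Cr is the anode.
E°cell = E°cat − E°an = +1.08 − (−0.74) = +1.82 V; n = 6.
Balancing gives 3 Br2(l) + 2 Cr(s) → 6 Br-(aq) + 2 Cr3+(aq); hence Q = [Br-(aq)]^6·[Cr3+(aq)]^2 = 7.09×10^−13 (log Q = −12.149).
Applying E = E° − (RT ln10/nF)·log Q gives +1.82 − (0.0592/6)(−12.149) = +1.940 V.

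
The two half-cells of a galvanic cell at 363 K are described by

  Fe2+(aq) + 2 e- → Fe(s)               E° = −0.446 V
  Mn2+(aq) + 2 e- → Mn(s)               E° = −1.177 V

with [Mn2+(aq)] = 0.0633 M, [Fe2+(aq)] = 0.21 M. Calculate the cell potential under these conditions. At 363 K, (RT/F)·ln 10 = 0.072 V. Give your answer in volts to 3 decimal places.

+0.750 V

Since E°(Fe²⁺/Fe) > E°(Mn²⁺/Mn), Fe²⁺/Fe serves as the cathode.
The standard potential is −0.446 − (−1.177) = +0.731 V and the balanced reaction transfers n = 2 electrons.
The balanced reaction is Fe2+(aq) + Mn(s) → Fe(s) + Mn2+(aq), so Q = [Mn2+(aq)] / [Fe2+(aq)] = 0.301 and log Q = −0.521.
E = E° − (0.072/n)·log Q = +0.731 − (0.072/2)(−0.521) = +0.750 V.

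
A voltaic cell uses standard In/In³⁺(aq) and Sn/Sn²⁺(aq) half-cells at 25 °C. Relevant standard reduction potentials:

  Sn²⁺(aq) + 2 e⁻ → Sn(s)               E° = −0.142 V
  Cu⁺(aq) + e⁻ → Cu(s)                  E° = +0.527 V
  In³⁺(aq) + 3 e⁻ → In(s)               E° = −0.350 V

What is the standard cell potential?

The Sn²⁺/Sn couple has the higher E°, so Sn ion is reduced (cathode) and In is oxidized (anode).
E°cell = E°(cathode) − E°(anode) = −0.142 − (−0.350) = +0.208 V.

+0.208 V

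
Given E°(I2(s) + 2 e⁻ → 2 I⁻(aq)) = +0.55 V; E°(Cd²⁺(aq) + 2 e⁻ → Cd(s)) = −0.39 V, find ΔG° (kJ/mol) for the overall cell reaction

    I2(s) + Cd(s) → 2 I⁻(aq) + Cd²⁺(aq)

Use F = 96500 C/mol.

−181 kJ/mol

In the reaction as written I2(s) is reduced, so the I₂/I⁻ couple is the cathode and Cd²⁺/Cd is the anode.
E°cell = +0.55 − (−0.39) = +0.94 V; balancing electrons gives n = 2.
ΔG° = −nFE°cell = −(2)(96500)(+0.94) J/mol = −181 kJ/mol.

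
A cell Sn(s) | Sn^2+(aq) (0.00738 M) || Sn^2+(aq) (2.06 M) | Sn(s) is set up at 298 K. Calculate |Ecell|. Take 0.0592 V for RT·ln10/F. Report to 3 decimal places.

0.072 V

For a concentration cell E°cell = 0, since both electrodes use the same couple.
The compartment with the higher Sn^2+(aq) concentration (2.06 M) acts as the cathode; ions are reduced there and produced at the dilute (0.00738 M) anode.
With n = 2, Ecell = −(0.0592/2)·log([dilute]/[conc]) = −(0.0592/2)·log(0.00738/2.06) = +0.072 V.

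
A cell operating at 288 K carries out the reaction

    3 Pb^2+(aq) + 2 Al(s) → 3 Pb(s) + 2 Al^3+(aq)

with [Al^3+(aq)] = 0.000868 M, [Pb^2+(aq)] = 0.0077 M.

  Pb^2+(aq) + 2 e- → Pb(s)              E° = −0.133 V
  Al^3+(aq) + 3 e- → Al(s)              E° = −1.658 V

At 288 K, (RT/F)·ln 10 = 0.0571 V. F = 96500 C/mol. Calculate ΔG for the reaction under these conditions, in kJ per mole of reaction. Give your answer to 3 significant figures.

−882 kJ/mol

With Pb²⁺/Pb reduced at the cathode, E°cell = −0.133 − (−1.658) = +1.525 V and n = 6.
Here Q = [Al^3+(aq)]^2 / [Pb^2+(aq)]^3 = 1.65 (log Q = 0.218), giving E = +1.525 − (0.0571/6)·(0.218) = +1.5229 V.
Then ΔG = −nFE = −6 × 96500 × +1.5229 J/mol = −882 kJ/mol.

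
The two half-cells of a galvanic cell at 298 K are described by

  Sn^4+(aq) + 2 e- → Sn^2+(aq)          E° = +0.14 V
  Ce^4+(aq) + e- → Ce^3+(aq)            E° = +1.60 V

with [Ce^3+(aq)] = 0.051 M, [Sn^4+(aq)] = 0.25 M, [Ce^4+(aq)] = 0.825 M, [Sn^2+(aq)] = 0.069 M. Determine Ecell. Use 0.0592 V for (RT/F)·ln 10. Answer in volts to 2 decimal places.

Since E°(Ce⁴⁺/Ce³⁺) > E°(Sn⁴⁺/Sn²⁺), Ce⁴⁺/Ce³⁺ serves as the cathode.
The standard potential is +1.60 − (+0.14) = +1.46 V and the balanced reaction transfers n = 2 electrons.
For the overall reaction 2 Ce^4+(aq) + Sn^2+(aq) → 2 Ce^3+(aq) + Sn^4+(aq), Q = ([Ce^3+(aq)]^2·[Sn^4+(aq)]) / ([Ce^4+(aq)]^2·[Sn^2+(aq)]) = 0.0138, giving log Q = −1.859.
E = E° − (0.0592/n)·log Q = +1.46 − (0.0592/2)(−1.859) = +1.52 V.

+1.52 V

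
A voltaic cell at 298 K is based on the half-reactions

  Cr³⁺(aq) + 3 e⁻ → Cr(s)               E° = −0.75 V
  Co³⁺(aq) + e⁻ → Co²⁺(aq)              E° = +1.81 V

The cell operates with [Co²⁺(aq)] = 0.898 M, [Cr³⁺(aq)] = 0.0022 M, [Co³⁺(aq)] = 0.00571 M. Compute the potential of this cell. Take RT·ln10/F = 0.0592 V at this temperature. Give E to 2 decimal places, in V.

+2.48 V

Co³⁺/Co²⁺ is reduced (cathode, E° = +1.81 V) and Cr³⁺/Cr is oxidized (anode).
E°cell = +1.81 − (−0.75) = +2.56 V, with n = 3 electrons transferred.
Balancing gives 3 Co³⁺(aq) + Cr(s) → 3 Co²⁺(aq) + Cr³⁺(aq); hence Q = ([Co²⁺(aq)]^3·[Cr³⁺(aq)]) / [Co³⁺(aq)]^3 = 8.56×10^3 (log Q = 3.932).
Applying E = E° − (RT ln10/nF)·log Q gives +2.56 − (0.0592/3)(3.932) = +2.48 V.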